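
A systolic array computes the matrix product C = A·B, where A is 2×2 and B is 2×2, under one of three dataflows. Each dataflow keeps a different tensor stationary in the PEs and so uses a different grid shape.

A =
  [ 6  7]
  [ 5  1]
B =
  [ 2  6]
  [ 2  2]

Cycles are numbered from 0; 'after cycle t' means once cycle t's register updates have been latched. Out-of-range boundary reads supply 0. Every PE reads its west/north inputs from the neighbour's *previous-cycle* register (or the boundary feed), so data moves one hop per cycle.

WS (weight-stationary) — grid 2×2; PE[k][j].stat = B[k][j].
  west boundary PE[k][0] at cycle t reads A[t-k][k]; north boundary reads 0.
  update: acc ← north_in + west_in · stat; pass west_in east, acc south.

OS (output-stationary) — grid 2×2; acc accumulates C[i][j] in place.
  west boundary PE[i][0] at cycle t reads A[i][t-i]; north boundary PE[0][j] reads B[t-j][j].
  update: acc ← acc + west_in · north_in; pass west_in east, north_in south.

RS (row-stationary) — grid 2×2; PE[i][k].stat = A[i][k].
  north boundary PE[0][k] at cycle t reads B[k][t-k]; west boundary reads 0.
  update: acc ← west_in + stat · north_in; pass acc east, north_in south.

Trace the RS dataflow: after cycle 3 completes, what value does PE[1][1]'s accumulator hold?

PE[1][1].acc = 32

RS 2×2: PE[1][1] cycle-by-cycle (with neighbour feeds):
  t=0 PE[0][1]: acc=0 h=0 v=0
  t=0 PE[1][0]: acc=0 h=0 v=0
  t=0 PE[1][1]: acc=0 h=0 v=0
  t=1 PE[0][1]: acc=26 h=26 v=2
  t=1 PE[1][0]: acc=10 h=10 v=2
  t=1 PE[1][1]: acc=0 h=0 v=0
  t=2 PE[0][1]: acc=50 h=50 v=2
  t=2 PE[1][0]: acc=30 h=30 v=6
  t=2 PE[1][1]: acc=12 h=12 v=2
  t=3 PE[0][1]: acc=0 h=0 v=0
  t=3 PE[1][0]: acc=0 h=0 v=0
  t=3 PE[1][1]: acc=32 h=32 v=2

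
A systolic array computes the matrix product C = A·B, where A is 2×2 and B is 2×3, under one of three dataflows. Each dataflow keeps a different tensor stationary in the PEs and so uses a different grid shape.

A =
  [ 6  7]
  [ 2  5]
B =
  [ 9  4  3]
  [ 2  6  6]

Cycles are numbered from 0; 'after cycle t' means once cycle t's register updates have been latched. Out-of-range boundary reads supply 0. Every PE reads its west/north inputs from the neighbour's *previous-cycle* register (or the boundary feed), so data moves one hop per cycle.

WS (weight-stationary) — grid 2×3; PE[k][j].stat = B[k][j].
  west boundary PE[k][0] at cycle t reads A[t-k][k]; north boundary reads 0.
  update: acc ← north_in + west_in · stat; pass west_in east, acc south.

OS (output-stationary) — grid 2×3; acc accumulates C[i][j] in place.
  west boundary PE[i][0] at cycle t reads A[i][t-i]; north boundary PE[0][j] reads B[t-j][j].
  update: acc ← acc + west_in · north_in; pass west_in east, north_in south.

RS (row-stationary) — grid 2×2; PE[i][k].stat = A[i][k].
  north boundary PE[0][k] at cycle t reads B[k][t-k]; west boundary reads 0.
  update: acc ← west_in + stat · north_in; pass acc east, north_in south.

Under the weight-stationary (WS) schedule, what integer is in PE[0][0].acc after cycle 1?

PE[0][0].acc = 18

WS on a 2×3 grid — tracing PE[0][0] and its feeders:
  c0 r0c0: 54 / 6 / 54
  c1 r0c0: 18 / 2 / 18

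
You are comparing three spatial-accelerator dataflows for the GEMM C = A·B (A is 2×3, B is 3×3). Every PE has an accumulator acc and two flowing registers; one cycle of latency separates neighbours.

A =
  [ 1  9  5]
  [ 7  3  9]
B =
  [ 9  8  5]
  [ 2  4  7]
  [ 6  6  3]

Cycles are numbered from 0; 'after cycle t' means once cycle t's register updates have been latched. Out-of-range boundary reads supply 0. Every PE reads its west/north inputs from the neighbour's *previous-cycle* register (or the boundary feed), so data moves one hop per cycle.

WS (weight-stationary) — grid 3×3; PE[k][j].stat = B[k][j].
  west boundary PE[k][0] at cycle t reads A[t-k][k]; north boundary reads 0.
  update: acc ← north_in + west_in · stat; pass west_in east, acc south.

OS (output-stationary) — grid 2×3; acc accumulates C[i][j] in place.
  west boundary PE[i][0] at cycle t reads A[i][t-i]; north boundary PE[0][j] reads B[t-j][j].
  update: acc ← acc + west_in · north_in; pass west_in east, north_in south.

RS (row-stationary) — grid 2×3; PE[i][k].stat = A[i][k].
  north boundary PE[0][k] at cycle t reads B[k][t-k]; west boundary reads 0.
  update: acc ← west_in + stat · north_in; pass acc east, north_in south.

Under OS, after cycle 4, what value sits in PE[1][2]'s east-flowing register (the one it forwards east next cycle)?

register = 3

OS 2×3: PE[1][2] cycle-by-cycle (with neighbour feeds):
  cycle 0: PE[0][2] → acc 0, east 0, south 0
  cycle 0: PE[1][1] → acc 0, east 0, south 0
  cycle 0: PE[1][2] → acc 0, east 0, south 0
  cycle 1: PE[0][2] → acc 0, east 0, south 0
  cycle 1: PE[1][1] → acc 0, east 0, south 0
  cycle 1: PE[1][2] → acc 0, east 0, south 0
  cycle 2: PE[0][2] → acc 5, east 1, south 5
  cycle 2: PE[1][1] → acc 56, east 7, south 8
  cycle 2: PE[1][2] → acc 0, east 0, south 0
  cycle 3: PE[0][2] → acc 68, east 9, south 7
  cycle 3: PE[1][1] → acc 68, east 3, south 4
  cycle 3: PE[1][2] → acc 35, east 7, south 5
  cycle 4: PE[0][2] → acc 83, east 5, south 3
  cycle 4: PE[1][1] → acc 122, east 9, south 6
  cycle 4: PE[1][2] → acc 56, east 3, south 7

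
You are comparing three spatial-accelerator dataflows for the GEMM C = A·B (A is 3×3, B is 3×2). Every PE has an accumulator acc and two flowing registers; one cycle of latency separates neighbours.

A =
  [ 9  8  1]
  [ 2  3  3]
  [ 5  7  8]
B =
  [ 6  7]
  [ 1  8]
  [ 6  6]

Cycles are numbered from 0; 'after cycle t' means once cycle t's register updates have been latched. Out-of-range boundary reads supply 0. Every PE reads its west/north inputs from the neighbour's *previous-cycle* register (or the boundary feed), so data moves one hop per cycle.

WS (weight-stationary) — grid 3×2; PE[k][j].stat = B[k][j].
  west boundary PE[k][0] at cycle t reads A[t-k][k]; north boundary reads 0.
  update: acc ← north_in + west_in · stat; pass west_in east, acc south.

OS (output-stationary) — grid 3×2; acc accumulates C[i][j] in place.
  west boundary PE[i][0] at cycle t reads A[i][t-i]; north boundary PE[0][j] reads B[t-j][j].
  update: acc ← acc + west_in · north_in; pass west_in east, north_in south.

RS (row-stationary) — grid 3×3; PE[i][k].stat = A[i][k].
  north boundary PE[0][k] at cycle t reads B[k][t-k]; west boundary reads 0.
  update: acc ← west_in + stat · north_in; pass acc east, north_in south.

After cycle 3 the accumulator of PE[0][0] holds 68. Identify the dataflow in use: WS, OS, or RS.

— WS: 3×2; PE[0][0] trace:
  after 0 — PE[0][0] acc=54, pass-E 9, pass-S 54
  after 1 — PE[0][0] acc=12, pass-E 2, pass-S 12
  after 2 — PE[0][0] acc=30, pass-E 5, pass-S 30
  after 3 — PE[0][0] acc=0, pass-E 0, pass-S 0
— OS: 3×2; PE[0][0] trace:
  after 0 — PE[0][0] acc=54, pass-E 9, pass-S 6
  after 1 — PE[0][0] acc=62, pass-E 8, pass-S 1
  after 2 — PE[0][0] acc=68, pass-E 1, pass-S 6
  after 3 — PE[0][0] acc=68, pass-E 0, pass-S 0
— RS: 3×3; PE[0][0] trace:
  after 0 — PE[0][0] acc=54, pass-E 54, pass-S 6
  after 1 — PE[0][0] acc=63, pass-E 63, pass-S 7
  after 2 — PE[0][0] acc=0, pass-E 0, pass-S 0
  after 3 — PE[0][0] acc=0, pass-E 0, pass-S 0

dataflow = OS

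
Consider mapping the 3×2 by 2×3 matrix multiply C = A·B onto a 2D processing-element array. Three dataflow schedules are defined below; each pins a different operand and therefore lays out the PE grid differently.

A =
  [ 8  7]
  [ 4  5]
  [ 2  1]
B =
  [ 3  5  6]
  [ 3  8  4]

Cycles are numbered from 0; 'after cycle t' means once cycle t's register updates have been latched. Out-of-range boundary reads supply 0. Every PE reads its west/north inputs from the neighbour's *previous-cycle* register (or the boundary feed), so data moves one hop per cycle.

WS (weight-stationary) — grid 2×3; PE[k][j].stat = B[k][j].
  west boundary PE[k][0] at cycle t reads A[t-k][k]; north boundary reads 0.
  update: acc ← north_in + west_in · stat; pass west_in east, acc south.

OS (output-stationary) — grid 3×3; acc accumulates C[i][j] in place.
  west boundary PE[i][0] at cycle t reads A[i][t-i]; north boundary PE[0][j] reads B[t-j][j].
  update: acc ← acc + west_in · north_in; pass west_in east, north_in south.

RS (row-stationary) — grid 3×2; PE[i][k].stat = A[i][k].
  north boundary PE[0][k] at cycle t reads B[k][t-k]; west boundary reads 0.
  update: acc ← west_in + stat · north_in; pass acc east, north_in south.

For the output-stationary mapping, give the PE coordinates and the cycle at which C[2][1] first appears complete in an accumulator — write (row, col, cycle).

OS: C[2][1] accumulates in PE[2][1]:
  t=0 PE[2][1]: acc=0 h=0 v=0
  t=1 PE[2][1]: acc=0 h=0 v=0
  t=2 PE[2][1]: acc=0 h=0 v=0
  t=3 PE[2][1]: acc=10 h=2 v=5
  t=4 PE[2][1]: acc=18 h=1 v=8

(row, col, cycle) = (2, 1, 4)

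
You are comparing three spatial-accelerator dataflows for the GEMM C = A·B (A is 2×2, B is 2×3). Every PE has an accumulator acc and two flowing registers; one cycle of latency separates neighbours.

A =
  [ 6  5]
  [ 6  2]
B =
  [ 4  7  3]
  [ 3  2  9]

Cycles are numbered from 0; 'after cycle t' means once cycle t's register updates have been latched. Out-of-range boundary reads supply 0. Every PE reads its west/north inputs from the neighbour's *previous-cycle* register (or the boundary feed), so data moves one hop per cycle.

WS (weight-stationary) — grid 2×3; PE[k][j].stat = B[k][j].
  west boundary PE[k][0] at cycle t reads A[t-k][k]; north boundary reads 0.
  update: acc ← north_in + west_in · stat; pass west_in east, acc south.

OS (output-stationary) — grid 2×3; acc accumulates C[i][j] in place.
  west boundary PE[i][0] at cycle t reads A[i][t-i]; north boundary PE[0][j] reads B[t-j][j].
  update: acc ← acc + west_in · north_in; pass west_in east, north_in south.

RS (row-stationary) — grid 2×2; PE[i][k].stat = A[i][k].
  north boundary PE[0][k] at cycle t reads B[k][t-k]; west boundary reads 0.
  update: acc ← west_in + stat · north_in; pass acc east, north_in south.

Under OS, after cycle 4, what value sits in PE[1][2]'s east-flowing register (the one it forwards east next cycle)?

register = 2

Tracing OS — 2×3 array, target PE[1][2]:
  step 0 · PE0,2: acc=0; fwd→0 fwd↓0
  step 0 · PE1,1: acc=0; fwd→0 fwd↓0
  step 0 · PE1,2: acc=0; fwd→0 fwd↓0
  step 1 · PE0,2: acc=0; fwd→0 fwd↓0
  step 1 · PE1,1: acc=0; fwd→0 fwd↓0
  step 1 · PE1,2: acc=0; fwd→0 fwd↓0
  step 2 · PE0,2: acc=18; fwd→6 fwd↓3
  step 2 · PE1,1: acc=42; fwd→6 fwd↓7
  step 2 · PE1,2: acc=0; fwd→0 fwd↓0
  step 3 · PE0,2: acc=63; fwd→5 fwd↓9
  step 3 · PE1,1: acc=46; fwd→2 fwd↓2
  step 3 · PE1,2: acc=18; fwd→6 fwd↓3
  step 4 · PE0,2: acc=63; fwd→0 fwd↓0
  step 4 · PE1,1: acc=46; fwd→0 fwd↓0
  step 4 · PE1,2: acc=36; fwd→2 fwd↓9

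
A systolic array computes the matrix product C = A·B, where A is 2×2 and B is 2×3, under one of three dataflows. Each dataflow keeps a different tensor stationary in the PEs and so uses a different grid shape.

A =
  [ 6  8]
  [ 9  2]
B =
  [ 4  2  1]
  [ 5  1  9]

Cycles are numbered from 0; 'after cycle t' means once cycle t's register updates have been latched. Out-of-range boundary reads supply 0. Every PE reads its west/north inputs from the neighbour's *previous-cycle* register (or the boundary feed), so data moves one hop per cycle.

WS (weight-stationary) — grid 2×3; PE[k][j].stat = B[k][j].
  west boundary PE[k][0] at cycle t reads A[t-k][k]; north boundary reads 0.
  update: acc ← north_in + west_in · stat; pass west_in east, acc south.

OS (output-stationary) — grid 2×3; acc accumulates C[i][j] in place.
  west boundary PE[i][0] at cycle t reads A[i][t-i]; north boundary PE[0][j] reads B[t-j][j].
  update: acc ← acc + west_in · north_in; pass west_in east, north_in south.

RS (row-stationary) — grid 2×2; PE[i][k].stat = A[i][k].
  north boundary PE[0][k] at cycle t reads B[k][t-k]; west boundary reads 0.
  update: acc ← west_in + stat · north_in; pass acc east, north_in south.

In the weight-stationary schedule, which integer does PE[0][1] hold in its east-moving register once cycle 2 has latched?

WS on a 2×3 grid — tracing PE[0][1] and its feeders:
  @0  [0,0]  acc 24  |  →6  ↓24
  @0  [0,1]  acc 0  |  →0  ↓0
  @1  [0,0]  acc 36  |  →9  ↓36
  @1  [0,1]  acc 12  |  →6  ↓12
  @2  [0,0]  acc 0  |  →0  ↓0
  @2  [0,1]  acc 18  |  →9  ↓18

register = 9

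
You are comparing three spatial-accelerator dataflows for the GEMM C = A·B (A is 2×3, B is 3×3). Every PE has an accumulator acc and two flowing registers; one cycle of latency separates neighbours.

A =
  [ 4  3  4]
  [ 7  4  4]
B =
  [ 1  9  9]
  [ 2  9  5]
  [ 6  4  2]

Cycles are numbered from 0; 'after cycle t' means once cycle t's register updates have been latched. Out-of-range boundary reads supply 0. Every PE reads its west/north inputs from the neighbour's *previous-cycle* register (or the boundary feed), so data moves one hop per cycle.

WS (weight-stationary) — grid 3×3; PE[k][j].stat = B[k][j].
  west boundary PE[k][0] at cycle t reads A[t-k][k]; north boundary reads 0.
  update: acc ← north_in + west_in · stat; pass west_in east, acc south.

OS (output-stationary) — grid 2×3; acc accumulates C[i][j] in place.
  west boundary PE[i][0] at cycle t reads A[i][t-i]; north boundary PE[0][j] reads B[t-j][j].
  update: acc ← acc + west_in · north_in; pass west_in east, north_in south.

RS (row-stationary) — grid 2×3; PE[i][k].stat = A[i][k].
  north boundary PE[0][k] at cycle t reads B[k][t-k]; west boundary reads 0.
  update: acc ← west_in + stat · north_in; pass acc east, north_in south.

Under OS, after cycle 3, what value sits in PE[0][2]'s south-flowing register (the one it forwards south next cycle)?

Tracing OS — 2×3 array, target PE[0][2]:
  0: (0,1).acc=0  regs=<0,0>
  0: (0,2).acc=0  regs=<0,0>
  1: (0,1).acc=36  regs=<4,9>
  1: (0,2).acc=0  regs=<0,0>
  2: (0,1).acc=63  regs=<3,9>
  2: (0,2).acc=36  regs=<4,9>
  3: (0,1).acc=79  regs=<4,4>
  3: (0,2).acc=51  regs=<3,5>

register = 5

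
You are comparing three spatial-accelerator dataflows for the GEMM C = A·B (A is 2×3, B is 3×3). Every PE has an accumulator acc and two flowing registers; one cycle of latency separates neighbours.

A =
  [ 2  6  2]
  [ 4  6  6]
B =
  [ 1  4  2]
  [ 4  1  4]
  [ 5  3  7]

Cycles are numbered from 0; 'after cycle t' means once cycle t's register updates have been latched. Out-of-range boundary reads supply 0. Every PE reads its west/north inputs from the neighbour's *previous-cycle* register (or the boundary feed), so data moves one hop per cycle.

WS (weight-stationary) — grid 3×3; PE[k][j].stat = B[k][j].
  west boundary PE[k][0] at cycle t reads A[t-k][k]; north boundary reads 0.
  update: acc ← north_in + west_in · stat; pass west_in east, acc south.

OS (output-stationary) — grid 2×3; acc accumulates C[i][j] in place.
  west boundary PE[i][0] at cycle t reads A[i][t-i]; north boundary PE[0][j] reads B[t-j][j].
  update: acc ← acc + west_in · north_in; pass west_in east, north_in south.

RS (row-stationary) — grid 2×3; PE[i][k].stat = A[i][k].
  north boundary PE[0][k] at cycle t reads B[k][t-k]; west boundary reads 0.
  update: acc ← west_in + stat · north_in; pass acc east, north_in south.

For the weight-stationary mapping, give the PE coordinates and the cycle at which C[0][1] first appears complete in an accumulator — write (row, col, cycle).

Under WS, C[0][1] lands at PE[2][1]:
  [0] (2,1) acc=0 (h:0 v:0)
  [1] (2,1) acc=0 (h:0 v:0)
  [2] (2,1) acc=0 (h:0 v:0)
  [3] (2,1) acc=20 (h:2 v:20)

(row, col, cycle) = (2, 1, 3)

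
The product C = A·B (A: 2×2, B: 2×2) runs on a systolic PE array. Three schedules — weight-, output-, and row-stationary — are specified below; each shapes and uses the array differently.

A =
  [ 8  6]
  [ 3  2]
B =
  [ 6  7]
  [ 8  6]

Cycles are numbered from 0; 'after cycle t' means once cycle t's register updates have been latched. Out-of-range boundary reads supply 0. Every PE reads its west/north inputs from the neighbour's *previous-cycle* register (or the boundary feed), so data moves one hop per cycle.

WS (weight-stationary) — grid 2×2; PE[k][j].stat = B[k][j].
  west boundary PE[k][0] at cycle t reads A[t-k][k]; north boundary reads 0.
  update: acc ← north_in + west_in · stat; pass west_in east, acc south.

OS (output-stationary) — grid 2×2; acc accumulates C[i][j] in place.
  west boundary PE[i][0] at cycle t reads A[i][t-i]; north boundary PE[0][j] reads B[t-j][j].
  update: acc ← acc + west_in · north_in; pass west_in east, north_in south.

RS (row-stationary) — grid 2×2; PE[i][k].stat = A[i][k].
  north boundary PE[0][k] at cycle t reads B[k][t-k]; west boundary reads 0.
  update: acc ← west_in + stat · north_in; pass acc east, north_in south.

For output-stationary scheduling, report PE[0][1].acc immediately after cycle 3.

OS (2×2). Following PE[0][1] plus its west/north inputs:
  cycle 0: PE[0][0] → acc 48, east 8, south 6
  cycle 0: PE[0][1] → acc 0, east 0, south 0
  cycle 1: PE[0][0] → acc 96, east 6, south 8
  cycle 1: PE[0][1] → acc 56, east 8, south 7
  cycle 2: PE[0][0] → acc 96, east 0, south 0
  cycle 2: PE[0][1] → acc 92, east 6, south 6
  cycle 3: PE[0][0] → acc 96, east 0, south 0
  cycle 3: PE[0][1] → acc 92, east 0, south 0

PE[0][1].acc = 92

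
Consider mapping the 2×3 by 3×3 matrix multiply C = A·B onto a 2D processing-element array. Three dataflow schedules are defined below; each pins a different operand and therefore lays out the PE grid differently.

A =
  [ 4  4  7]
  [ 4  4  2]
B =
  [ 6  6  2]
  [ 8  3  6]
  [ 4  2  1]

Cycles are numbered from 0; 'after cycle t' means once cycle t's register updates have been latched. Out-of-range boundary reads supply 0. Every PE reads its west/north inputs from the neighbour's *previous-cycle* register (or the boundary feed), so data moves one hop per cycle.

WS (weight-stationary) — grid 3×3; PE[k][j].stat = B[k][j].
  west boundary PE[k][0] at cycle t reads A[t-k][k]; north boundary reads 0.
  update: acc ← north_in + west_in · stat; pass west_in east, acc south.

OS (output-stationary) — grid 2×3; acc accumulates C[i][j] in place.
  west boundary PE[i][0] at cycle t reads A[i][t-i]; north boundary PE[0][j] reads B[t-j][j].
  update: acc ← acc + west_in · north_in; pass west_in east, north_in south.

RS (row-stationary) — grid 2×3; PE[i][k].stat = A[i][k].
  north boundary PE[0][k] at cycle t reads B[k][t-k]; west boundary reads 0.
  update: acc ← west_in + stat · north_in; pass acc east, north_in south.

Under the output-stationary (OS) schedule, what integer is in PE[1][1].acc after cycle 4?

OS on a 2×3 grid — tracing PE[1][1] and its feeders:
  0: (0,1).acc=0  regs=<0,0>
  0: (1,0).acc=0  regs=<0,0>
  0: (1,1).acc=0  regs=<0,0>
  1: (0,1).acc=24  regs=<4,6>
  1: (1,0).acc=24  regs=<4,6>
  1: (1,1).acc=0  regs=<0,0>
  2: (0,1).acc=36  regs=<4,3>
  2: (1,0).acc=56  regs=<4,8>
  2: (1,1).acc=24  regs=<4,6>
  3: (0,1).acc=50  regs=<7,2>
  3: (1,0).acc=64  regs=<2,4>
  3: (1,1).acc=36  regs=<4,3>
  4: (0,1).acc=50  regs=<0,0>
  4: (1,0).acc=64  regs=<0,0>
  4: (1,1).acc=40  regs=<2,2>

PE[1][1].acc = 40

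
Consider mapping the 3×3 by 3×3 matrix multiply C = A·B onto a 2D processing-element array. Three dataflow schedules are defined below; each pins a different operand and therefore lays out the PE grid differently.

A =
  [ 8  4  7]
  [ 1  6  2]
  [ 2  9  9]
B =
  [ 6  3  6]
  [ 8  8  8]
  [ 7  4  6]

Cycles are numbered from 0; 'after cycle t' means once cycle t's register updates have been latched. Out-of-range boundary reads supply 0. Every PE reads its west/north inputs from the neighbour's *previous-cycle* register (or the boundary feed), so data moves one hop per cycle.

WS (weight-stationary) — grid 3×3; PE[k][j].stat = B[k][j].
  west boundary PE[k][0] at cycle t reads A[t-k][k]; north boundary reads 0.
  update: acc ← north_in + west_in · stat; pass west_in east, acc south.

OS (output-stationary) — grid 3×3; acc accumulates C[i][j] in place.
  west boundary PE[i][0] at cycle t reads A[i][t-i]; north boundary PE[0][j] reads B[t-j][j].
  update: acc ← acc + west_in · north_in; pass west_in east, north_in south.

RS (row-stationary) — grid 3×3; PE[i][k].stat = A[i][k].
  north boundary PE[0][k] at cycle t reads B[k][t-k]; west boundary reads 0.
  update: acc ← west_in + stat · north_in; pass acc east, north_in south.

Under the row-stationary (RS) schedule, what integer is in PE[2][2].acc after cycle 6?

PE[2][2].acc = 138

Tracing RS — 3×3 array, target PE[2][2]:
  step 0 · PE1,2: acc=0; fwd→0 fwd↓0
  step 0 · PE2,1: acc=0; fwd→0 fwd↓0
  step 0 · PE2,2: acc=0; fwd→0 fwd↓0
  step 1 · PE1,2: acc=0; fwd→0 fwd↓0
  step 1 · PE2,1: acc=0; fwd→0 fwd↓0
  step 1 · PE2,2: acc=0; fwd→0 fwd↓0
  step 2 · PE1,2: acc=0; fwd→0 fwd↓0
  step 2 · PE2,1: acc=0; fwd→0 fwd↓0
  step 2 · PE2,2: acc=0; fwd→0 fwd↓0
  step 3 · PE1,2: acc=68; fwd→68 fwd↓7
  step 3 · PE2,1: acc=84; fwd→84 fwd↓8
  step 3 · PE2,2: acc=0; fwd→0 fwd↓0
  step 4 · PE1,2: acc=59; fwd→59 fwd↓4
  step 4 · PE2,1: acc=78; fwd→78 fwd↓8
  step 4 · PE2,2: acc=147; fwd→147 fwd↓7
  step 5 · PE1,2: acc=66; fwd→66 fwd↓6
  step 5 · PE2,1: acc=84; fwd→84 fwd↓8
  step 5 · PE2,2: acc=114; fwd→114 fwd↓4
  step 6 · PE1,2: acc=0; fwd→0 fwd↓0
  step 6 · PE2,1: acc=0; fwd→0 fwd↓0
  step 6 · PE2,2: acc=138; fwd→138 fwd↓6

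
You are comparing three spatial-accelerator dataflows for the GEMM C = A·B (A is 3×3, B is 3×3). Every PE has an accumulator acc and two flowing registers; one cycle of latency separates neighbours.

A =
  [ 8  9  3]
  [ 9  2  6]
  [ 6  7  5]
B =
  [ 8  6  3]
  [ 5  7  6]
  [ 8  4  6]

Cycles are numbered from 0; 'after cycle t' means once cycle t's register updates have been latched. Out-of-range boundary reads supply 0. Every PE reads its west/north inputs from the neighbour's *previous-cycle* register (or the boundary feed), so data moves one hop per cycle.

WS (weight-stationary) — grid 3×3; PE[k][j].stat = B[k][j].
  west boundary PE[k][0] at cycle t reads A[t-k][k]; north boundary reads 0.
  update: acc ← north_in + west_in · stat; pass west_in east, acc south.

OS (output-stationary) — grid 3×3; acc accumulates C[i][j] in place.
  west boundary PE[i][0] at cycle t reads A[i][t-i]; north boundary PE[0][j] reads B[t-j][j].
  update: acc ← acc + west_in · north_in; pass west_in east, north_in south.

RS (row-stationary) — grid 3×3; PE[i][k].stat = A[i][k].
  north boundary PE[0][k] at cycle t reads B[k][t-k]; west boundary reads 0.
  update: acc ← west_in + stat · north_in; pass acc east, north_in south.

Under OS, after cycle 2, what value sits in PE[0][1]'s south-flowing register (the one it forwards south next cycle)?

OS (3×3). Following PE[0][1] plus its west/north inputs:
  t=0 PE[0][0]: acc=64 h=8 v=8
  t=0 PE[0][1]: acc=0 h=0 v=0
  t=1 PE[0][0]: acc=109 h=9 v=5
  t=1 PE[0][1]: acc=48 h=8 v=6
  t=2 PE[0][0]: acc=133 h=3 v=8
  t=2 PE[0][1]: acc=111 h=9 v=7

register = 7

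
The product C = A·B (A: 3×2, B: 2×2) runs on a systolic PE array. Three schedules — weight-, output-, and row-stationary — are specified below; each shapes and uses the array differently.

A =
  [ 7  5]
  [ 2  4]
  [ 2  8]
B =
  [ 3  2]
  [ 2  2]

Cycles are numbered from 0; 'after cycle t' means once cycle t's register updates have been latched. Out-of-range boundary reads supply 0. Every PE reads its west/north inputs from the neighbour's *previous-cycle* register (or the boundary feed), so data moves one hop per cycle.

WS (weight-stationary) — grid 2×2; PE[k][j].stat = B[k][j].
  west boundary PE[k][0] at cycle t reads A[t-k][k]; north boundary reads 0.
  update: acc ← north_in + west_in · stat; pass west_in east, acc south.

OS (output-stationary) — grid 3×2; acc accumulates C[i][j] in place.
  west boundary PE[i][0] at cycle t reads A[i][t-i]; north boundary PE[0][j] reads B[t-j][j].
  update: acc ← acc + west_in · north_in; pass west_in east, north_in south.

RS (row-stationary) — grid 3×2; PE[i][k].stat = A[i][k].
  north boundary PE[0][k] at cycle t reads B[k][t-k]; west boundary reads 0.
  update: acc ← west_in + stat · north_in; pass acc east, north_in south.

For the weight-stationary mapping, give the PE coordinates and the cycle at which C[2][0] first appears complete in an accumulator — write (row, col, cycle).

(row, col, cycle) = (1, 0, 3)

Under WS, C[2][0] lands at PE[1][0]:
  0: (1,0).acc=0  regs=<0,0>
  1: (1,0).acc=31  regs=<5,31>
  2: (1,0).acc=14  regs=<4,14>
  3: (1,0).acc=22  regs=<8,22>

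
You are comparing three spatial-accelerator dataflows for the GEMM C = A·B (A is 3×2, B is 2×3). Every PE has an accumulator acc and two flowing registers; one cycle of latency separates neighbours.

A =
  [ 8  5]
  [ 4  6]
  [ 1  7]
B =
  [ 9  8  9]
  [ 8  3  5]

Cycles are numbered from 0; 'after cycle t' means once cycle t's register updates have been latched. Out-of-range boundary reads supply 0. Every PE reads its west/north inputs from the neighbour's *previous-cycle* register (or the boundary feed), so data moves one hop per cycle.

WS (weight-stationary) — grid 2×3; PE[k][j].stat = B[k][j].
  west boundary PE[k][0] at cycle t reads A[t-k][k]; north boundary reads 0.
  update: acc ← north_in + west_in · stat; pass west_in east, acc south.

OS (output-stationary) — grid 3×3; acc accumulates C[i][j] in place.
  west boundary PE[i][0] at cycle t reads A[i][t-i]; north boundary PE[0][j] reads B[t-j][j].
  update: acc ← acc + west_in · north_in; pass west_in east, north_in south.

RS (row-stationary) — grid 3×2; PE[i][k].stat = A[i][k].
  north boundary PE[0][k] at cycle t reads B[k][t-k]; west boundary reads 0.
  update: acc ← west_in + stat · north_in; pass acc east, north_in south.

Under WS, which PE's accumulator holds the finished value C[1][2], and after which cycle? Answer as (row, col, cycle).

WS: C[1][2] accumulates in PE[1][2]:
  [0] (1,2) acc=0 (h:0 v:0)
  [1] (1,2) acc=0 (h:0 v:0)
  [2] (1,2) acc=0 (h:0 v:0)
  [3] (1,2) acc=97 (h:5 v:97)
  [4] (1,2) acc=66 (h:6 v:66)

(row, col, cycle) = (1, 2, 4)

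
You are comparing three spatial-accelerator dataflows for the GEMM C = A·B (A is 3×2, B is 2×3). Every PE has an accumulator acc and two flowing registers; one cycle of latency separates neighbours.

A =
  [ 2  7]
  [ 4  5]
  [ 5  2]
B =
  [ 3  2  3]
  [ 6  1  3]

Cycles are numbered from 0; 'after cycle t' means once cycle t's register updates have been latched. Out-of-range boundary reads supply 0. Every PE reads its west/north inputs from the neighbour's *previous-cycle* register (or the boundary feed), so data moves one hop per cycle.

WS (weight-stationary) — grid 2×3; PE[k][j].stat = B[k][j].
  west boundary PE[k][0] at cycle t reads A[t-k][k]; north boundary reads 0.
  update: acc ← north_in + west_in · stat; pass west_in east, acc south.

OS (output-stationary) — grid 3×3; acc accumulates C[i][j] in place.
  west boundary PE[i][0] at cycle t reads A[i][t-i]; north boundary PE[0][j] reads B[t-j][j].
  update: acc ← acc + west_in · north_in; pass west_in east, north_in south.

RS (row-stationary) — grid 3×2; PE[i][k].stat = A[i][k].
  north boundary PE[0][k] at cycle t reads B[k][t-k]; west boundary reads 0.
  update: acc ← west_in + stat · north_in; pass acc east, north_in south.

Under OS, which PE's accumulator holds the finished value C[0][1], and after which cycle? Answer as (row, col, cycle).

OS: C[0][1] accumulates in PE[0][1]:
  cycle 0: PE[0][1] → acc 0, east 0, south 0
  cycle 1: PE[0][1] → acc 4, east 2, south 2
  cycle 2: PE[0][1] → acc 11, east 7, south 1

(row, col, cycle) = (0, 1, 2)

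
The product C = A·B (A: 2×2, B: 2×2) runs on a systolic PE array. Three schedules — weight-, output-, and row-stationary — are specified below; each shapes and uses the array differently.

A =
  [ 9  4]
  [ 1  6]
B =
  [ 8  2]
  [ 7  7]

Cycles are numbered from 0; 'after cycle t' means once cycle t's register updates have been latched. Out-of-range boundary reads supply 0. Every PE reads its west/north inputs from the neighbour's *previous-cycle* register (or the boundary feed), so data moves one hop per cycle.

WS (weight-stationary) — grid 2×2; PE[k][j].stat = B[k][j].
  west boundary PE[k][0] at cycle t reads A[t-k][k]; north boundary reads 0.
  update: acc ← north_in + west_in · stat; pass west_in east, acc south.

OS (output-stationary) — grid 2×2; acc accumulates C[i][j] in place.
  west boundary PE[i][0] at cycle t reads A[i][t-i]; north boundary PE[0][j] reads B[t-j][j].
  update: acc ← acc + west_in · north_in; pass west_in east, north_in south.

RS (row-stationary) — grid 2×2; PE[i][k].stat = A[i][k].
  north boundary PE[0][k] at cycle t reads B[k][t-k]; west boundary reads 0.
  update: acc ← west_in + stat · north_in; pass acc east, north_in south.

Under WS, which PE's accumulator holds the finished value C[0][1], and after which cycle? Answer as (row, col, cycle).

WS: C[0][1] accumulates in PE[1][1]:
  0: (1,1).acc=0  regs=<0,0>
  1: (1,1).acc=0  regs=<0,0>
  2: (1,1).acc=46  regs=<4,46>

(row, col, cycle) = (1, 1, 2)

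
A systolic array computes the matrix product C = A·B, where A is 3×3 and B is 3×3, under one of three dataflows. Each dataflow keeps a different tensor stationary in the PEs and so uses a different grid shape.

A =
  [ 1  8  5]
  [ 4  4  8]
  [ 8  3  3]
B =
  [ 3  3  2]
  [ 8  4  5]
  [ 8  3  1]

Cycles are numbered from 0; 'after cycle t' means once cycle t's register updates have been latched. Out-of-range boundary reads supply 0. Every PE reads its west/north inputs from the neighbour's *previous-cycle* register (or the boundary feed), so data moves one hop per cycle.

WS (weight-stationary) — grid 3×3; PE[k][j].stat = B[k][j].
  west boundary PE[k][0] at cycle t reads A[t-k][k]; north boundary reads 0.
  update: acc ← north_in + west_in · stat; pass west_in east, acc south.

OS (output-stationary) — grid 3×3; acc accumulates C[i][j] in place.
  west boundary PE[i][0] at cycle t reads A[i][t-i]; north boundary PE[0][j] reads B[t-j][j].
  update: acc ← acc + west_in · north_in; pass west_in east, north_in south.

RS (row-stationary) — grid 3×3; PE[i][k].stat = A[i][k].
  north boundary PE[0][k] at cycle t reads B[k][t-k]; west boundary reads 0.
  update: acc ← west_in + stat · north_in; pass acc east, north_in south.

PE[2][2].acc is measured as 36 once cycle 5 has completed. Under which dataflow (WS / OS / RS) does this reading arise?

WS (3×3 grid), PE[2][2]:
  t=0 PE[2][2]: acc=0 h=0 v=0
  t=1 PE[2][2]: acc=0 h=0 v=0
  t=2 PE[2][2]: acc=0 h=0 v=0
  t=3 PE[2][2]: acc=0 h=0 v=0
  t=4 PE[2][2]: acc=47 h=5 v=47
  t=5 PE[2][2]: acc=36 h=8 v=36
OS (3×3 grid), PE[2][2]:
  t=0 PE[2][2]: acc=0 h=0 v=0
  t=1 PE[2][2]: acc=0 h=0 v=0
  t=2 PE[2][2]: acc=0 h=0 v=0
  t=3 PE[2][2]: acc=0 h=0 v=0
  t=4 PE[2][2]: acc=16 h=8 v=2
  t=5 PE[2][2]: acc=31 h=3 v=5
RS (3×3 grid), PE[2][2]:
  t=0 PE[2][2]: acc=0 h=0 v=0
  t=1 PE[2][2]: acc=0 h=0 v=0
  t=2 PE[2][2]: acc=0 h=0 v=0
  t=3 PE[2][2]: acc=0 h=0 v=0
  t=4 PE[2][2]: acc=72 h=72 v=8
  t=5 PE[2][2]: acc=45 h=45 v=3

dataflow = WS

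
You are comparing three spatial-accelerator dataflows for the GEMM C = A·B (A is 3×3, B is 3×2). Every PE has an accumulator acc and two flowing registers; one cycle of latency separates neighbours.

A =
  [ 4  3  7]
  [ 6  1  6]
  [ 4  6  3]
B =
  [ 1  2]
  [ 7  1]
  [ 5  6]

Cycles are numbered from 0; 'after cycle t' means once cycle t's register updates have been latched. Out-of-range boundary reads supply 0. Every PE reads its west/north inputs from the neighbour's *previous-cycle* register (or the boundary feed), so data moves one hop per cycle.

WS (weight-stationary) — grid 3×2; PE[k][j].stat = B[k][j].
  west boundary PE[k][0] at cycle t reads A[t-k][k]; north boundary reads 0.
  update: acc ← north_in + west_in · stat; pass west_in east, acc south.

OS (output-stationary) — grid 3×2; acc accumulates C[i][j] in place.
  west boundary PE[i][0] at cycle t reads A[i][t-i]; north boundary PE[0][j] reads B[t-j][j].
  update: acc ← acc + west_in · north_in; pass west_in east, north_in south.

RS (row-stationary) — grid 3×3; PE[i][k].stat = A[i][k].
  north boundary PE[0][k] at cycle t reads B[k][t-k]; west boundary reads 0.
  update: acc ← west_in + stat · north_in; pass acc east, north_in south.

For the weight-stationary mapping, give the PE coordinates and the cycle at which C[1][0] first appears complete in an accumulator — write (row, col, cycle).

(row, col, cycle) = (2, 0, 3)

WS — PE[2][0] is where C[1][0] collects:
  0: (2,0).acc=0  regs=<0,0>
  1: (2,0).acc=0  regs=<0,0>
  2: (2,0).acc=60  regs=<7,60>
  3: (2,0).acc=43  regs=<6,43>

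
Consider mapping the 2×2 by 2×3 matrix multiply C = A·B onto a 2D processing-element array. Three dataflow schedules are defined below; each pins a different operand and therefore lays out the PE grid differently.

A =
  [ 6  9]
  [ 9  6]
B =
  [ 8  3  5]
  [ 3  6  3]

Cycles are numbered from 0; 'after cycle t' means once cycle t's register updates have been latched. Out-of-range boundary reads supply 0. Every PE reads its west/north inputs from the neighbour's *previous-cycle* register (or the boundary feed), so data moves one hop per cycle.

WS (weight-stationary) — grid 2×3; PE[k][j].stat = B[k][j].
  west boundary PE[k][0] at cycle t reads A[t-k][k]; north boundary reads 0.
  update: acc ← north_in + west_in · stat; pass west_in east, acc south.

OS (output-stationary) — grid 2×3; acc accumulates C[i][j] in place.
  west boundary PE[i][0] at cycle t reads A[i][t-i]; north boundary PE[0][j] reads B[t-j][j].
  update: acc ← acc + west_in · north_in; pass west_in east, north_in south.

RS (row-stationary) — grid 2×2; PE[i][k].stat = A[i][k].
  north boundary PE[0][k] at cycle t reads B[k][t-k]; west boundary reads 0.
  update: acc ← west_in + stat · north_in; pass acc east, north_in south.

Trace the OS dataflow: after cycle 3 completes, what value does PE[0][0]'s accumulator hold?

OS on a 2×3 grid — tracing PE[0][0] and its feeders:
  c0 r0c0: 48 / 6 / 8
  c1 r0c0: 75 / 9 / 3
  c2 r0c0: 75 / 0 / 0
  c3 r0c0: 75 / 0 / 0

PE[0][0].acc = 75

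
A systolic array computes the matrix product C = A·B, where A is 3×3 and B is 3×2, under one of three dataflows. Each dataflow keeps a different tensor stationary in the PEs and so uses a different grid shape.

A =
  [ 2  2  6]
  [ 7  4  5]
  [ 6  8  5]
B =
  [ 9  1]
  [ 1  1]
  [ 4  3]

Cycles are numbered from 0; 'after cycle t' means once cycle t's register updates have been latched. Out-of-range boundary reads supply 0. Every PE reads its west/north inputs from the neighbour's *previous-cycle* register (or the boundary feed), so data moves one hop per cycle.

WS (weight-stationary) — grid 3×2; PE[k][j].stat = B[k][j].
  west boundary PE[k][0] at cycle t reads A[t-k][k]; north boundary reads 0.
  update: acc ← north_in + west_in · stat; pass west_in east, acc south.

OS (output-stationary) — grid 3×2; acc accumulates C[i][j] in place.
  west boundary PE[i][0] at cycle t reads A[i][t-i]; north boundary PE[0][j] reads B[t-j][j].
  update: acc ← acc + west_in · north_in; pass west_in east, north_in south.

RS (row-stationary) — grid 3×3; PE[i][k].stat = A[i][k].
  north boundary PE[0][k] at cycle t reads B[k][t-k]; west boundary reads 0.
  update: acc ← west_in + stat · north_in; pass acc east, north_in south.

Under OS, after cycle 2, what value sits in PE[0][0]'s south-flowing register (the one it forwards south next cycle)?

OS 3×2: PE[0][0] cycle-by-cycle (with neighbour feeds):
  c0 r0c0: 18 / 2 / 9
  c1 r0c0: 20 / 2 / 1
  c2 r0c0: 44 / 6 / 4

register = 4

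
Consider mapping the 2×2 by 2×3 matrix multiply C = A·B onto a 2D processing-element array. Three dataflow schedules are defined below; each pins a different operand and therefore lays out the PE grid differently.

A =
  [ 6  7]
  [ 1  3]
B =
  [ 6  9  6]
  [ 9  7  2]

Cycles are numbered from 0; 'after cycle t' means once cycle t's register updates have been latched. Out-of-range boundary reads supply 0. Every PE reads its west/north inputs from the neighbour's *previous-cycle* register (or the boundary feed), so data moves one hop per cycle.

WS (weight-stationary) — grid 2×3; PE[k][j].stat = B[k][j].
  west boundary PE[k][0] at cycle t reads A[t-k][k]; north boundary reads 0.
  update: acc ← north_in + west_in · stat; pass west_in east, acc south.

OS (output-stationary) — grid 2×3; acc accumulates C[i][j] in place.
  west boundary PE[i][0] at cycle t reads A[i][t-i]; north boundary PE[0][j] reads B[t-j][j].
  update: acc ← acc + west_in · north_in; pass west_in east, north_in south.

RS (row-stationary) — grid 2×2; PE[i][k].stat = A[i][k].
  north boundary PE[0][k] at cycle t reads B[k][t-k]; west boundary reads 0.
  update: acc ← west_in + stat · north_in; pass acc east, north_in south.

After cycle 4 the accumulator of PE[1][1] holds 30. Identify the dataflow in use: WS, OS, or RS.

WS (2×3 grid), PE[1][1]:
  cycle 0: PE[1][1] → acc 0, east 0, south 0
  cycle 1: PE[1][1] → acc 0, east 0, south 0
  cycle 2: PE[1][1] → acc 103, east 7, south 103
  cycle 3: PE[1][1] → acc 30, east 3, south 30
  cycle 4: PE[1][1] → acc 0, east 0, south 0
OS (2×3 grid), PE[1][1]:
  cycle 0: PE[1][1] → acc 0, east 0, south 0
  cycle 1: PE[1][1] → acc 0, east 0, south 0
  cycle 2: PE[1][1] → acc 9, east 1, south 9
  cycle 3: PE[1][1] → acc 30, east 3, south 7
  cycle 4: PE[1][1] → acc 30, east 0, south 0
RS (2×2 grid), PE[1][1]:
  cycle 0: PE[1][1] → acc 0, east 0, south 0
  cycle 1: PE[1][1] → acc 0, east 0, south 0
  cycle 2: PE[1][1] → acc 33, east 33, south 9
  cycle 3: PE[1][1] → acc 30, east 30, south 7
  cycle 4: PE[1][1] → acc 12, east 12, south 2

dataflow = OS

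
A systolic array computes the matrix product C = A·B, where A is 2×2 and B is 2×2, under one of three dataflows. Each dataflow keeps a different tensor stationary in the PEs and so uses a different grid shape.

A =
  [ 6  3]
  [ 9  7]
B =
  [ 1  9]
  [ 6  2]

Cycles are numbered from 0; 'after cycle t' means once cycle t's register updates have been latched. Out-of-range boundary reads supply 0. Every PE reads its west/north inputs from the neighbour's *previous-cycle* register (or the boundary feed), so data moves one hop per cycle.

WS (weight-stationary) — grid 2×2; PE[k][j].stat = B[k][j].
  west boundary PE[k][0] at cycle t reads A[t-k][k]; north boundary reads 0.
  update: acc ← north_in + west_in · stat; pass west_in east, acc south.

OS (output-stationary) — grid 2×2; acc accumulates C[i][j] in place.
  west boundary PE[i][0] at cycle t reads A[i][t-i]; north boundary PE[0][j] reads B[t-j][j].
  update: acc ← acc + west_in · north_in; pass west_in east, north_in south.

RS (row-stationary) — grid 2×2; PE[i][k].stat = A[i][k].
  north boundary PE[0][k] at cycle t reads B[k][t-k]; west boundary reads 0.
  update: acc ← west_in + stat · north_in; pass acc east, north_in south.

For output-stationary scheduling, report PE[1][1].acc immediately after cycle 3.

OS (2×2). Following PE[1][1] plus its west/north inputs:
  [0] (0,1) acc=0 (h:0 v:0)
  [0] (1,0) acc=0 (h:0 v:0)
  [0] (1,1) acc=0 (h:0 v:0)
  [1] (0,1) acc=54 (h:6 v:9)
  [1] (1,0) acc=9 (h:9 v:1)
  [1] (1,1) acc=0 (h:0 v:0)
  [2] (0,1) acc=60 (h:3 v:2)
  [2] (1,0) acc=51 (h:7 v:6)
  [2] (1,1) acc=81 (h:9 v:9)
  [3] (0,1) acc=60 (h:0 v:0)
  [3] (1,0) acc=51 (h:0 v:0)
  [3] (1,1) acc=95 (h:7 v:2)

PE[1][1].acc = 95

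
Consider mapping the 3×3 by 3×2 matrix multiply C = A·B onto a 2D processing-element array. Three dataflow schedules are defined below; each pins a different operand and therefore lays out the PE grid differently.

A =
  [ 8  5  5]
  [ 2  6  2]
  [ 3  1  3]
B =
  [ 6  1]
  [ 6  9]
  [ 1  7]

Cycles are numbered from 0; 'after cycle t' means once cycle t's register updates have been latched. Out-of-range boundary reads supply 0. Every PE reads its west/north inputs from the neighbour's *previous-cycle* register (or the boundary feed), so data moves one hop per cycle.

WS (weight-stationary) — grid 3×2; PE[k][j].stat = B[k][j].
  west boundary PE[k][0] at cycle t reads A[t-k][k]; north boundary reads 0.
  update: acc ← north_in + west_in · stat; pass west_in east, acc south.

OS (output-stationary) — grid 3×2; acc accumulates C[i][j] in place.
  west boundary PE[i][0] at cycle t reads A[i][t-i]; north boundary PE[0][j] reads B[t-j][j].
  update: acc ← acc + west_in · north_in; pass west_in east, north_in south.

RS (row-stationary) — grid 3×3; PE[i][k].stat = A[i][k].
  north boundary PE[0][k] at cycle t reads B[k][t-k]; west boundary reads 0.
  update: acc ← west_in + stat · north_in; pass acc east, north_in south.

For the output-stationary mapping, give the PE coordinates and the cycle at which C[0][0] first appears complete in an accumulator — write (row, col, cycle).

(row, col, cycle) = (0, 0, 2)

Under OS, C[0][0] lands at PE[0][0]:
  @0  [0,0]  acc 48  |  →8  ↓6
  @1  [0,0]  acc 78  |  →5  ↓6
  @2  [0,0]  acc 83  |  →5  ↓1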